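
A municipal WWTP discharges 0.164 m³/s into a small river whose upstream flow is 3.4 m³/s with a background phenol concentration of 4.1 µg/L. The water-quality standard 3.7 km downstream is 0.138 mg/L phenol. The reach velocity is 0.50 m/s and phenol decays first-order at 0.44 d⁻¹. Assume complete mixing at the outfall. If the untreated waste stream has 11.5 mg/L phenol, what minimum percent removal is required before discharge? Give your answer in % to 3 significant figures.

73.7 %

4.1 µg/L = 0.0041 mg/L.
Travel time to the compliance point: t = 3700/0.50 = 7400 s = 0.08565 d; decay factor exp(−0.44·0.08565) = 0.963.
So the concentration just after mixing may be at most 0.138/0.963 = 0.1433 mg/L.
Mass balance: 0.1433·3.564 = 0.164·Cₑ + 3.4·0.0041.
Cₑ = (0.5107 − 0.01394) / 0.164 = 3.029 mg/L.
Required removal = 1 − 3.029/11.5 = 73.66 %.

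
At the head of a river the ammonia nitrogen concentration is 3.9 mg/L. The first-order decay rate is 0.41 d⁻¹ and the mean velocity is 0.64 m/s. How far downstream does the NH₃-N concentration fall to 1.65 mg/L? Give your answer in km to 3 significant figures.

From C = C₀·e^(−kt), t = ln(C₀/C)/k = ln(3.9/1.65)/0.41 = 0.8602/0.41 = 2.098 d.
Distance = v·t = 0.64 m/s × 1.813e+05 s = 1.16e+05 m = 116 km.

116 km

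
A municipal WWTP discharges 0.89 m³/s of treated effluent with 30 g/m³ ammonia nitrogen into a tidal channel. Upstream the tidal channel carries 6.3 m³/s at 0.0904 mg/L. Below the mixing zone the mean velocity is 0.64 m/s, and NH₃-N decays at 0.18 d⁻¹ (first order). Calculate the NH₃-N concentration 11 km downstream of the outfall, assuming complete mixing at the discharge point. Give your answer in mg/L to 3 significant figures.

After complete mixing, C₀ = (0.89·30 + 6.3·0.0904) / 7.19 = 3.793 mg/L.
Travel time t = 1.1e+04 m / 0.64 m/s = 1.719e+04 s = 0.1989 d.
C = 3.793·exp(−0.18·0.1989) = 3.793·0.9648 = 3.659 mg/L.

3.66 mg/L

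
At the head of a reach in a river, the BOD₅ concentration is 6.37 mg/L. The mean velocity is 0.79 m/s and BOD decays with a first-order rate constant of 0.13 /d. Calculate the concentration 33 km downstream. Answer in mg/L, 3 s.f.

5.98 mg/L

Travel time t = 33 km / 0.79 m/s = 3.3e+04/0.79 = 4.177e+04 s = 0.4835 d.
First-order decay: C = 6.37·exp(−0.13·0.4835) = 6.37·0.9391 = 5.982 mg/L.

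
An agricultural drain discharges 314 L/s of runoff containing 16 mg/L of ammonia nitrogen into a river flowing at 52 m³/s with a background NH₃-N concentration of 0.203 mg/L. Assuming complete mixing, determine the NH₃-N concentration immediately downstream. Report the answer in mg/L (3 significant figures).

314 L/s = 0.314 m³/s.
Conservation of mass across the mixing zone: C = (0.314·16 + 52·0.203) / (0.314 + 52) = 15.58/52.31 = 0.2978 mg/L.

0.298 mg/L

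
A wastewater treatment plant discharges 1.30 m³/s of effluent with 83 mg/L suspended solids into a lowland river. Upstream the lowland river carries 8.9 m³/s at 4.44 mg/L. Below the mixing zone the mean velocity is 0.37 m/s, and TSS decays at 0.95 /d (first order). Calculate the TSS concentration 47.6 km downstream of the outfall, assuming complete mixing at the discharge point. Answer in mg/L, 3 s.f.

3.51 mg/L

After complete mixing, C₀ = (1.3·83 + 8.9·4.44) / 10.2 = 14.45 mg/L.
Travel time t = 4.76e+04 m / 0.37 m/s = 1.286e+05 s = 1.489 d.
C = 14.45·exp(−0.95·1.489) = 14.45·0.243 = 3.513 mg/L.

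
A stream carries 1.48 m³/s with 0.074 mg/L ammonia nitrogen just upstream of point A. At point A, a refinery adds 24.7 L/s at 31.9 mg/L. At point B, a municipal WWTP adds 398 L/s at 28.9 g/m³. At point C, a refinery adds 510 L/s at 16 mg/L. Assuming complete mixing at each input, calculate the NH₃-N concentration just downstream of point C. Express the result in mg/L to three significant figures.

24.7 L/s = 0.0247 m³/s.
After input A: C = (1.48·0.074 + 0.0247·31.9) / 1.505 = 0.5964 mg/L.
398 L/s = 0.398 m³/s.
After input B: C = (1.505·0.5964 + 0.398·28.9) / 1.903 = 6.517 mg/L.
510 L/s = 0.51 m³/s.
After input C: C = (1.903·6.517 + 0.51·16) / 2.413 = 8.521 mg/L.

8.52 mg/L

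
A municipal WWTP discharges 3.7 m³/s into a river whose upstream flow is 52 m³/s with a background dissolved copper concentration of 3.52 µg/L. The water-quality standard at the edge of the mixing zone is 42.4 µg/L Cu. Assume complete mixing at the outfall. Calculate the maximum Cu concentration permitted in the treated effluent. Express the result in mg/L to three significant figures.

3.52 µg/L = 0.00352 mg/L.
42.4 µg/L = 0.0424 mg/L.
Mass balance: 0.0424·55.7 = 3.7·Cₑ + 52·0.00352.
Cₑ = (2.362 − 0.183) / 3.7 = 0.5888 mg/L.

0.589 mg/L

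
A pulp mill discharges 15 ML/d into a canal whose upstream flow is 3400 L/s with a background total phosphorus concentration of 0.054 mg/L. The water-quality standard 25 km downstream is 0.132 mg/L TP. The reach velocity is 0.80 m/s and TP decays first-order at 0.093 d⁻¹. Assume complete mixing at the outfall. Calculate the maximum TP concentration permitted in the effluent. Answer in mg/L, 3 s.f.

15 ML/d = 0.1736 m³/s.
3400 L/s = 3.4 m³/s.
Travel time to the compliance point: t = 2.5e+04/0.80 = 3.125e+04 s = 0.3617 d; decay factor exp(−0.093·0.3617) = 0.9669.
So the concentration just after mixing may be at most 0.132/0.9669 = 0.1365 mg/L.
Mass balance: 0.1365·3.574 = 0.1736·Cₑ + 3.4·0.054.
Cₑ = (0.4879 − 0.1836) / 0.1736 = 1.753 mg/L.

1.75 mg/L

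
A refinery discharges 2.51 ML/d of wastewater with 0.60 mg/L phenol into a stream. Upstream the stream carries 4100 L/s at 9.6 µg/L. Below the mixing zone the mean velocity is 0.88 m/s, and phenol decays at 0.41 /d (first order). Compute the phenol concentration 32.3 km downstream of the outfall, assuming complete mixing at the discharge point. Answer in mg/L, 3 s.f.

0.0116 mg/L

2.51 ML/d = 0.02905 m³/s.
4100 L/s = 4.1 m³/s.
9.6 µg/L = 0.0096 mg/L.
After complete mixing, C₀ = (0.02905·0.6 + 4.1·0.0096) / 4.129 = 0.01375 mg/L.
Travel time t = 3.23e+04 m / 0.88 m/s = 3.67e+04 s = 0.4248 d.
C = 0.01375·exp(−0.41·0.4248) = 0.01375·0.8401 = 0.01156 mg/L.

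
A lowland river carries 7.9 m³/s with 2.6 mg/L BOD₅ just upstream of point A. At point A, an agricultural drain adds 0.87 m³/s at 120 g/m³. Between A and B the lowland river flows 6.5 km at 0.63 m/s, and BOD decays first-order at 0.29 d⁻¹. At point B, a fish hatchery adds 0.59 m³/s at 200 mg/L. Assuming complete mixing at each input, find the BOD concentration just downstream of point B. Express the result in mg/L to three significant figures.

After input A: C = (7.9·2.6 + 0.87·120) / 8.77 = 14.25 mg/L.
Over the 6.5 km reach to input B (t = 1.032e+04 s = 0.1194 d), decay gives C = 14.25·exp(−0.29·0.1194) = 13.76 mg/L.
After input B: C = (8.77·13.76 + 0.59·200) / 9.36 = 25.5 mg/L.

25.5 mg/L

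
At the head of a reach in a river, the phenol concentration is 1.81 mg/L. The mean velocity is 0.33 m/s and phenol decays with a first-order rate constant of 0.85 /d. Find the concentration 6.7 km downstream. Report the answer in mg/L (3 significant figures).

Travel time t = 6.7 km / 0.33 m/s = 6700/0.33 = 2.03e+04 s = 0.235 d.
First-order decay: C = 1.81·exp(−0.85·0.235) = 1.81·0.8189 = 1.482 mg/L.

1.48 mg/L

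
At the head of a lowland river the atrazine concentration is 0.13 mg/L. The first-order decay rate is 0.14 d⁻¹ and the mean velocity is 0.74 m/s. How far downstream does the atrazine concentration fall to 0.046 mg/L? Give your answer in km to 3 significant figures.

From C = C₀·e^(−kt), t = ln(C₀/C)/k = ln(0.13/0.046)/0.14 = 1.039/0.14 = 7.421 d.
Distance = v·t = 0.74 m/s × 6.411e+05 s = 4.744e+05 m = 474.4 km.

474 km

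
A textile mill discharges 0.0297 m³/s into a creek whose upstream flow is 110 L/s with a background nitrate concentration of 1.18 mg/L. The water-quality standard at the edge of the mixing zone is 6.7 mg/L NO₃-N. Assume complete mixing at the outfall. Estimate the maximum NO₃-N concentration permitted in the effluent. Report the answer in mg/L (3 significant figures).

27.1 mg/L

110 L/s = 0.11 m³/s.
Mass balance: 6.7·0.1397 = 0.0297·Cₑ + 0.11·1.18.
Cₑ = (0.936 − 0.1298) / 0.0297 = 27.14 mg/L.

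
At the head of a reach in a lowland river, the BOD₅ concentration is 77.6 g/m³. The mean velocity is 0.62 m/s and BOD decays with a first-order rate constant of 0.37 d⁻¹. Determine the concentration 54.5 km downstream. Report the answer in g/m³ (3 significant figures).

53.3 g/m³

Travel time t = 54.5 km / 0.62 m/s = 5.45e+04/0.62 = 8.79e+04 s = 1.017 d.
First-order decay: C = 77.6·exp(−0.37·1.017) = 77.6·0.6863 = 53.26 g/m³.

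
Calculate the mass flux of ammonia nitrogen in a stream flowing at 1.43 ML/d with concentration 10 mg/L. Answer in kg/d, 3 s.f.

14.3 kg/d

1.43 ML/d = 0.01655 m³/s.
Mass flux = Q·C = 0.01655 m³/s × 10 g/m³ = 0.1655 g/s.
= 0.1655 g/s × 86.4 = 14.3 kg/d.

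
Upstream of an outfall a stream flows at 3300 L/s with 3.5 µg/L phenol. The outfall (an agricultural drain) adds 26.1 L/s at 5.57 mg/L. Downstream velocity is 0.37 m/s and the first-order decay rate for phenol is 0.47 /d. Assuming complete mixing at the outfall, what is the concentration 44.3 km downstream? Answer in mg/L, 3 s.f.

26.1 L/s = 0.0261 m³/s.
3300 L/s = 3.3 m³/s.
3.5 µg/L = 0.0035 mg/L.
After complete mixing, C₀ = (0.0261·5.57 + 3.3·0.0035) / 3.326 = 0.04718 mg/L.
Travel time t = 4.43e+04 m / 0.37 m/s = 1.197e+05 s = 1.386 d.
C = 0.04718·exp(−0.47·1.386) = 0.04718·0.5214 = 0.0246 mg/L.

0.0246 mg/L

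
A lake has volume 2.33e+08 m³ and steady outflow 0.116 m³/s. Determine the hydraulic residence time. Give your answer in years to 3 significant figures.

Q = 0.116 m³/s × 3.156e+07 s/yr = 3.661e+06 m³/yr.
Hydraulic residence time τ = V/Q = 2.33e+08/3.661e+06 = 63.65 yr.

63.6 yr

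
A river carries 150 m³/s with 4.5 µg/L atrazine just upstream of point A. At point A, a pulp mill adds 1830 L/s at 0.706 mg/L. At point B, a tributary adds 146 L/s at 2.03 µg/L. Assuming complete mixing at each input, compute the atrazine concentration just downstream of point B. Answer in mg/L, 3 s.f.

4.5 µg/L = 0.0045 mg/L.
1830 L/s = 1.83 m³/s.
After input A: C = (150·0.0045 + 1.83·0.706) / 151.8 = 0.01296 mg/L.
146 L/s = 0.146 m³/s.
2.03 µg/L = 0.00203 mg/L.
After input B: C = (151.8·0.01296 + 0.146·0.00203) / 152 = 0.01294 mg/L.

0.0129 mg/L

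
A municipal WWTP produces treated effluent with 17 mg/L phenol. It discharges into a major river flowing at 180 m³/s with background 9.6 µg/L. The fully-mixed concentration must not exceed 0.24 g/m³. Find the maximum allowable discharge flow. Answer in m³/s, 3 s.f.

9.6 µg/L = 0.0096 mg/L.
Mass balance at complete mixing: C_std·(Q_w + Q_r) = Q_w·C_e + Q_r·C_b.
Rearranging, Q_w = Q_r·(C_std − C_b)/(C_e − C_std) = 180·(0.24 − 0.0096) / (17 − 0.24) = 2.474 m³/s.

2.47 m³/s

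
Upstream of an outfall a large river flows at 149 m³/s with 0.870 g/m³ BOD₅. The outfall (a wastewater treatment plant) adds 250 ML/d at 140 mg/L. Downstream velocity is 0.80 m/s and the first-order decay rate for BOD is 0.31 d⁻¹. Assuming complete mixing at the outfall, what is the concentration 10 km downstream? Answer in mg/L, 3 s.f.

3.37 mg/L

250 ML/d = 2.894 m³/s.
After complete mixing, C₀ = (2.894·140 + 149·0.87) / 151.9 = 3.52 mg/L.
Travel time t = 1e+04 m / 0.80 m/s = 1.25e+04 s = 0.1447 d.
C = 3.52·exp(−0.31·0.1447) = 3.52·0.9561 = 3.366 mg/L.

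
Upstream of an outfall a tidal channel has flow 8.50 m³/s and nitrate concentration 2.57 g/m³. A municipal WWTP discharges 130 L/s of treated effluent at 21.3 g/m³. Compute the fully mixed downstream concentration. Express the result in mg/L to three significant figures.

130 L/s = 0.13 m³/s.
Flow-weighted mixing gives C = (0.13·21.3 + 8.5·2.57) / (0.13 + 8.5) = 24.61/8.63 = 2.852 mg/L.

2.85 mg/L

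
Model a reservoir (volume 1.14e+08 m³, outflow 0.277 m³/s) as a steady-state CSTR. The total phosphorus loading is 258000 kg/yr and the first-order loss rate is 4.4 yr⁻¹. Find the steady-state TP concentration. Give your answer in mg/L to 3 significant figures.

0.506 mg/L

Outflow Q = 0.277 m³/s × 3.156e+07 s/yr = 8.741e+06 m³/yr.
Steady-state CSTR mass balance: W = Q·C + k·V·C, so C = W/(Q + kV).
Q + kV = 8.741e+06 + 4.4·1.14e+08 = 5.103e+08 m³/yr.
C = 258000/5.103e+08 = 0.0005055 kg/m³ = 0.5055 mg/L.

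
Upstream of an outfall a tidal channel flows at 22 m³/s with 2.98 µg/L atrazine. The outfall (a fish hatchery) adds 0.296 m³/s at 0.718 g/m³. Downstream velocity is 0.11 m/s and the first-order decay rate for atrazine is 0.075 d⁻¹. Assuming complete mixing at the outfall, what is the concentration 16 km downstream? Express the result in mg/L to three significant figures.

2.98 µg/L = 0.00298 mg/L.
After complete mixing, C₀ = (0.296·0.718 + 22·0.00298) / 22.3 = 0.01247 mg/L.
Travel time t = 1.6e+04 m / 0.11 m/s = 1.455e+05 s = 1.684 d.
C = 0.01247·exp(−0.075·1.684) = 0.01247·0.8814 = 0.01099 mg/L.

0.0110 mg/L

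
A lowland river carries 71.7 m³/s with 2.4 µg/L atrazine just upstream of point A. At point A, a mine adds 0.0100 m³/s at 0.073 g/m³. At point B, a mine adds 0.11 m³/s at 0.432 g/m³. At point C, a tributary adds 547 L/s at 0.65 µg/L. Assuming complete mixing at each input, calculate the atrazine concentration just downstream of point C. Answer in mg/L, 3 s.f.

0.00305 mg/L

2.4 µg/L = 0.0024 mg/L.
After input A: C = (71.7·0.0024 + 0.01·0.073) / 71.71 = 0.00241 mg/L.
After input B: C = (71.71·0.00241 + 0.11·0.432) / 71.82 = 0.003068 mg/L.
547 L/s = 0.547 m³/s.
0.65 µg/L = 0.00065 mg/L.
After input C: C = (71.82·0.003068 + 0.547·0.00065) / 72.37 = 0.00305 mg/L.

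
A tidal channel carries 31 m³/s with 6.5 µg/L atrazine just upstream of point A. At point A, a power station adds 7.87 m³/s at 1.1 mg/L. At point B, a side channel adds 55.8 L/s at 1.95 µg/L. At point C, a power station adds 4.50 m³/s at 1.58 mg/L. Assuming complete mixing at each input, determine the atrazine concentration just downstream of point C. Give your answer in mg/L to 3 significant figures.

0.368 mg/L

6.5 µg/L = 0.0065 mg/L.
After input A: C = (31·0.0065 + 7.87·1.1) / 38.87 = 0.2279 mg/L.
55.8 L/s = 0.0558 m³/s.
1.95 µg/L = 0.00195 mg/L.
After input B: C = (38.87·0.2279 + 0.0558·0.00195) / 38.93 = 0.2276 mg/L.
After input C: C = (38.93·0.2276 + 4.5·1.58) / 43.43 = 0.3677 mg/L.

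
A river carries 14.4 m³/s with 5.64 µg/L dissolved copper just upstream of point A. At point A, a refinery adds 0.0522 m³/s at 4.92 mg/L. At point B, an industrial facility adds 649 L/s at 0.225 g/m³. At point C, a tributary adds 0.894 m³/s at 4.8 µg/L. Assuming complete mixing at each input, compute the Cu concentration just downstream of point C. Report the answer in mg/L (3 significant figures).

5.64 µg/L = 0.00564 mg/L.
After input A: C = (14.4·0.00564 + 0.0522·4.92) / 14.45 = 0.02339 mg/L.
649 L/s = 0.649 m³/s.
After input B: C = (14.45·0.02339 + 0.649·0.225) / 15.1 = 0.03205 mg/L.
4.8 µg/L = 0.0048 mg/L.
After input C: C = (15.1·0.03205 + 0.894·0.0048) / 16 = 0.03053 mg/L.

0.0305 mg/L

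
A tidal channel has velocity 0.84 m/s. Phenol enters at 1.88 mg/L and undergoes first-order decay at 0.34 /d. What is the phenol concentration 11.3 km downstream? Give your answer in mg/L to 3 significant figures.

1.78 mg/L

Travel time t = 11.3 km / 0.84 m/s = 1.13e+04/0.84 = 1.345e+04 s = 0.1557 d.
First-order decay: C = 1.88·exp(−0.34·0.1557) = 1.88·0.9484 = 1.783 mg/L.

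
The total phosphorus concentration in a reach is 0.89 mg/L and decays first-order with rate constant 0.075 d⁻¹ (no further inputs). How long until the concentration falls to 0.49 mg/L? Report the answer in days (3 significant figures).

t = ln(C₀/C)/k = ln(0.89/0.49)/0.075 = 0.5968/0.075 = 7.958 d.

7.96 d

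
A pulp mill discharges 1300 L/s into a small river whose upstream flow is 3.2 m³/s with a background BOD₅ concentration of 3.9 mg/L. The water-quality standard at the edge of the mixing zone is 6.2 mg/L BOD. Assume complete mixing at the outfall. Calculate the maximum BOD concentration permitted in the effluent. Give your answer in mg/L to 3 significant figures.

11.9 mg/L

1300 L/s = 1.3 m³/s.
Mass balance: 6.2·4.5 = 1.3·Cₑ + 3.2·3.9.
Cₑ = (27.9 − 12.48) / 1.3 = 11.86 mg/L.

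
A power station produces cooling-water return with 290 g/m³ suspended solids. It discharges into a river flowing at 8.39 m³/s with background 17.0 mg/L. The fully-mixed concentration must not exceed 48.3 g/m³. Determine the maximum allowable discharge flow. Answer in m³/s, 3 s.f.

Mass balance at complete mixing: C_std·(Q_w + Q_r) = Q_w·C_e + Q_r·C_b.
Rearranging, Q_w = Q_r·(C_std − C_b)/(C_e − C_std) = 8.39·(48.3 − 17) / (290 − 48.3) = 1.086 m³/s.

1.09 m³/s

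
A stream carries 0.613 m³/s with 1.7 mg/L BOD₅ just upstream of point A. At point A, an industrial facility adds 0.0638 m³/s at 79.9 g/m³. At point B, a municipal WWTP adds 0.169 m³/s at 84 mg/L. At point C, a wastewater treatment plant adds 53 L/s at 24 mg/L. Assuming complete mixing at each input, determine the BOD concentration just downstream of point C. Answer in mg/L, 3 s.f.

After input A: C = (0.613·1.7 + 0.0638·79.9) / 0.6768 = 9.072 mg/L.
After input B: C = (0.6768·9.072 + 0.169·84) / 0.8458 = 24.04 mg/L.
53 L/s = 0.053 m³/s.
After input C: C = (0.8458·24.04 + 0.053·24) / 0.8988 = 24.04 mg/L.

24.0 mg/L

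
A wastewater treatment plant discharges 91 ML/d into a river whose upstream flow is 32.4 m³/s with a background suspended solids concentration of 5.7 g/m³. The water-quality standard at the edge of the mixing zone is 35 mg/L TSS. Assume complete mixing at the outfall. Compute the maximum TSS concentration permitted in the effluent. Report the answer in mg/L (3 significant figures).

936 mg/L

91 ML/d = 1.053 m³/s.
Mass balance: 35·33.45 = 1.053·Cₑ + 32.4·5.7.
Cₑ = (1171 − 184.7) / 1.053 = 936.3 mg/L.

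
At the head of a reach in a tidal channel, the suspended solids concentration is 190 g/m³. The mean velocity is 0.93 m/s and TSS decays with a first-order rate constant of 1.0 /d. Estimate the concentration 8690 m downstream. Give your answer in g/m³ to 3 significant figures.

171 g/m³

Travel time t = 8690 m / 0.93 m/s = 8690/0.93 = 9344 s = 0.1081 d.
First-order decay: C = 190·exp(−1.0·0.1081) = 190·0.8975 = 170.5 g/m³.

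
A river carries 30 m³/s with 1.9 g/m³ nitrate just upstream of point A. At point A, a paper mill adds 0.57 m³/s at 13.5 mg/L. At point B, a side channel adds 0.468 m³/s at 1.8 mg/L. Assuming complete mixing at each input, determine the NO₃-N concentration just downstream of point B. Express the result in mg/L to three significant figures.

After input A: C = (30·1.9 + 0.57·13.5) / 30.57 = 2.116 mg/L.
After input B: C = (30.57·2.116 + 0.468·1.8) / 31.04 = 2.112 mg/L.

2.11 mg/L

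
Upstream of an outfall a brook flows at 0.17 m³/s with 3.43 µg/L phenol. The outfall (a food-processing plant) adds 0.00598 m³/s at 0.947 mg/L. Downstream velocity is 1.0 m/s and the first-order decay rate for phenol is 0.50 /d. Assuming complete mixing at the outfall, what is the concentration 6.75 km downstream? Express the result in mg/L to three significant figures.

3.43 µg/L = 0.00343 mg/L.
After complete mixing, C₀ = (0.00598·0.947 + 0.17·0.00343) / 0.176 = 0.03549 mg/L.
Travel time t = 6750 m / 1.0 m/s = 6750 s = 0.07812 d.
C = 0.03549·exp(−0.50·0.07812) = 0.03549·0.9617 = 0.03413 mg/L.

0.0341 mg/L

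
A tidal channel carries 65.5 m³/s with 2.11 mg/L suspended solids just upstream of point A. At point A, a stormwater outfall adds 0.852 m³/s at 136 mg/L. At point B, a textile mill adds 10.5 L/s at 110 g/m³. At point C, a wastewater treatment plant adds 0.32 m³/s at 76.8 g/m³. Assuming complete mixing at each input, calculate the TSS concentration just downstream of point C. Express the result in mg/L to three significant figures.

4.20 mg/L

After input A: C = (65.5·2.11 + 0.852·136) / 66.35 = 3.829 mg/L.
10.5 L/s = 0.0105 m³/s.
After input B: C = (66.35·3.829 + 0.0105·110) / 66.36 = 3.846 mg/L.
After input C: C = (66.36·3.846 + 0.32·76.8) / 66.68 = 4.196 mg/L.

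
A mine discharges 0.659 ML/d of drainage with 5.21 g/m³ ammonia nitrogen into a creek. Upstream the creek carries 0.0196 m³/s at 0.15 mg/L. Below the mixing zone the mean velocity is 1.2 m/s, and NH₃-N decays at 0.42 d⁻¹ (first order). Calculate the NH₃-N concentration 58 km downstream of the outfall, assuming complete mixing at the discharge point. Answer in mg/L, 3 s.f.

1.24 mg/L

0.659 ML/d = 0.007627 m³/s.
After complete mixing, C₀ = (0.007627·5.21 + 0.0196·0.15) / 0.02723 = 1.567 mg/L.
Travel time t = 5.8e+04 m / 1.2 m/s = 4.833e+04 s = 0.5594 d.
C = 1.567·exp(−0.42·0.5594) = 1.567·0.7906 = 1.239 mg/L.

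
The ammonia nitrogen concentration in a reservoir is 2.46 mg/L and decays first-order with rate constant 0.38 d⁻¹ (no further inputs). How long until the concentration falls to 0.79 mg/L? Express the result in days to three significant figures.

2.99 d

t = ln(C₀/C)/k = ln(2.46/0.79)/0.38 = 1.136/0.38 = 2.989 d.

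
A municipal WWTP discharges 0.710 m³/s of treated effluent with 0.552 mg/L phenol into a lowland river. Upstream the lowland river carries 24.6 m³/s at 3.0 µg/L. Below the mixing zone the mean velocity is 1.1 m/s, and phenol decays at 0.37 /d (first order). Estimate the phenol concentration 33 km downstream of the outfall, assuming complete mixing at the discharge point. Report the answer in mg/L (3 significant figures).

0.0162 mg/L

3.0 µg/L = 0.003 mg/L.
After complete mixing, C₀ = (0.71·0.552 + 24.6·0.003) / 25.31 = 0.0184 mg/L.
Travel time t = 3.3e+04 m / 1.1 m/s = 3e+04 s = 0.3472 d.
C = 0.0184·exp(−0.37·0.3472) = 0.0184·0.8794 = 0.01618 mg/L.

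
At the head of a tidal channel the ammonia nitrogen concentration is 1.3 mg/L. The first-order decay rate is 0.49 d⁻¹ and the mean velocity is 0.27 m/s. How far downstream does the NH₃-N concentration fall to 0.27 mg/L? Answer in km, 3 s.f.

74.8 km

From C = C₀·e^(−kt), t = ln(C₀/C)/k = ln(1.3/0.27)/0.49 = 1.572/0.49 = 3.208 d.
Distance = v·t = 0.27 m/s × 2.771e+05 s = 7.483e+04 m = 74.83 km.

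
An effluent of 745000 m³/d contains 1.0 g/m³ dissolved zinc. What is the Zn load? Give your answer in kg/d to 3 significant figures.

745 kg/d

745000 m³/d = 8.623 m³/s.
Mass flux = Q·C = 8.623 m³/s × 1 g/m³ = 8.623 g/s.
= 8.623 g/s × 86.4 = 745 kg/d.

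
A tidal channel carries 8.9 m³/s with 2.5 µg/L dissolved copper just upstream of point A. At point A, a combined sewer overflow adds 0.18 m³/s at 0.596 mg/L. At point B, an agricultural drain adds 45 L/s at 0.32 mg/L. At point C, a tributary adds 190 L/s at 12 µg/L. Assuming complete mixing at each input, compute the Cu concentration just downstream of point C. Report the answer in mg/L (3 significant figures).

0.0157 mg/L

2.5 µg/L = 0.0025 mg/L.
After input A: C = (8.9·0.0025 + 0.18·0.596) / 9.08 = 0.01427 mg/L.
45 L/s = 0.045 m³/s.
After input B: C = (9.08·0.01427 + 0.045·0.32) / 9.125 = 0.01577 mg/L.
190 L/s = 0.19 m³/s.
12 µg/L = 0.012 mg/L.
After input C: C = (9.125·0.01577 + 0.19·0.012) / 9.315 = 0.0157 mg/L.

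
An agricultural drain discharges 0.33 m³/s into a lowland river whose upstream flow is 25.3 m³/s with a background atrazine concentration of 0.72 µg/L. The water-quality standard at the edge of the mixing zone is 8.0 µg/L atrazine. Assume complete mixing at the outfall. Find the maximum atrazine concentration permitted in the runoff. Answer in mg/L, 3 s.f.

0.72 µg/L = 0.00072 mg/L.
8.0 µg/L = 0.008 mg/L.
Mass balance: 0.008·25.63 = 0.33·Cₑ + 25.3·0.00072.
Cₑ = (0.205 − 0.01822) / 0.33 = 0.5661 mg/L.

0.566 mg/L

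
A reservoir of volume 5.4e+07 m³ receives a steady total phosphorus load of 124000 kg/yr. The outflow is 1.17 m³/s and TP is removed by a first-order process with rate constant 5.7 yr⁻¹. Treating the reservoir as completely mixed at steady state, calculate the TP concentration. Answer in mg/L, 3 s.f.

0.360 mg/L

Outflow Q = 1.17 m³/s × 3.156e+07 s/yr = 3.692e+07 m³/yr.
Steady-state CSTR mass balance: W = Q·C + k·V·C, so C = W/(Q + kV).
Q + kV = 3.692e+07 + 5.7·5.4e+07 = 3.447e+08 m³/yr.
C = 124000/3.447e+08 = 0.0003597 kg/m³ = 0.3597 mg/L.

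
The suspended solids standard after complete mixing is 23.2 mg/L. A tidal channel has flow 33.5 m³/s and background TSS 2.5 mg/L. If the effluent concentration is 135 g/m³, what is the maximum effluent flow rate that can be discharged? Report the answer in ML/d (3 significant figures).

536 ML/d

Mass balance at complete mixing: C_std·(Q_w + Q_r) = Q_w·C_e + Q_r·C_b.
Rearranging, Q_w = Q_r·(C_std − C_b)/(C_e − C_std) = 33.5·(23.2 − 2.5) / (135 − 23.2) = 6.203 m³/s.
= 535.9 ML/d.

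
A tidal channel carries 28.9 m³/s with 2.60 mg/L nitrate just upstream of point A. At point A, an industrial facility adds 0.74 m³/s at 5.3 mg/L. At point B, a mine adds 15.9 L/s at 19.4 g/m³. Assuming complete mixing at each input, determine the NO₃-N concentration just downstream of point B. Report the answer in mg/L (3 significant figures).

After input A: C = (28.9·2.6 + 0.74·5.3) / 29.64 = 2.667 mg/L.
15.9 L/s = 0.0159 m³/s.
After input B: C = (29.64·2.667 + 0.0159·19.4) / 29.66 = 2.676 mg/L.

2.68 mg/L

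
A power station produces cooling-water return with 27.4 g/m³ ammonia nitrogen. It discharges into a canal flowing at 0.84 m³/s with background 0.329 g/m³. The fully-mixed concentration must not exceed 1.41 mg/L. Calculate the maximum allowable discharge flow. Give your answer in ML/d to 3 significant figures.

3.02 ML/d

Mass balance at complete mixing: C_std·(Q_w + Q_r) = Q_w·C_e + Q_r·C_b.
Rearranging, Q_w = Q_r·(C_std − C_b)/(C_e − C_std) = 0.84·(1.41 − 0.329) / (27.4 − 1.41) = 0.03494 m³/s.
= 3.019 ML/d.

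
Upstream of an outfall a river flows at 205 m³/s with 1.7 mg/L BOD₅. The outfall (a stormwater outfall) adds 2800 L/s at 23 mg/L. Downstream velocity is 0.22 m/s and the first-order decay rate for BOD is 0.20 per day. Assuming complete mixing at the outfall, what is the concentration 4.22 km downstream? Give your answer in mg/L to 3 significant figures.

1.90 mg/L

2800 L/s = 2.8 m³/s.
After complete mixing, C₀ = (2.8·23 + 205·1.7) / 207.8 = 1.987 mg/L.
Travel time t = 4220 m / 0.22 m/s = 1.918e+04 s = 0.222 d.
C = 1.987·exp(−0.20·0.222) = 1.987·0.9566 = 1.901 mg/L.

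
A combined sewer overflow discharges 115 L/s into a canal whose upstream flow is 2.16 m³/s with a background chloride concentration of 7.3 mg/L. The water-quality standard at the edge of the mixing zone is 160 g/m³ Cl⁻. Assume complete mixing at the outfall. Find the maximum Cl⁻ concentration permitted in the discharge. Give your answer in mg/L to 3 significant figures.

3030 mg/L

115 L/s = 0.115 m³/s.
Mass balance: 160·2.275 = 0.115·Cₑ + 2.16·7.3.
Cₑ = (364 − 15.77) / 0.115 = 3028 mg/L.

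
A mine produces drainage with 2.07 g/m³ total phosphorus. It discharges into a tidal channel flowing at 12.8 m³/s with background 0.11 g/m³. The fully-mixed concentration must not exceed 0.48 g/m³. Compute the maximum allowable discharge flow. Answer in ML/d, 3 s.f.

257 ML/d

Mass balance at complete mixing: C_std·(Q_w + Q_r) = Q_w·C_e + Q_r·C_b.
Rearranging, Q_w = Q_r·(C_std − C_b)/(C_e − C_std) = 12.8·(0.48 − 0.11) / (2.07 − 0.48) = 2.979 m³/s.
= 257.4 ML/d.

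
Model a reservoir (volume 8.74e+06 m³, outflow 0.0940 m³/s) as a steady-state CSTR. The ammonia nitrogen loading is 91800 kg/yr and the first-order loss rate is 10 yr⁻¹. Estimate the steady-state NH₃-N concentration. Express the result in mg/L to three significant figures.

Outflow Q = 0.0940 m³/s × 3.156e+07 s/yr = 2.966e+06 m³/yr.
Steady-state CSTR mass balance: W = Q·C + k·V·C, so C = W/(Q + kV).
Q + kV = 2.966e+06 + 10·8.74e+06 = 9.037e+07 m³/yr.
C = 91800/9.037e+07 = 0.001016 kg/m³ = 1.016 mg/L.

1.02 mg/L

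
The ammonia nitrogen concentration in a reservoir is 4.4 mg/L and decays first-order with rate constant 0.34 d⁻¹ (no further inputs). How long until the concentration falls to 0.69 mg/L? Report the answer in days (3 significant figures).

t = ln(C₀/C)/k = ln(4.4/0.69)/0.34 = 1.853/0.34 = 5.449 d.

5.45 d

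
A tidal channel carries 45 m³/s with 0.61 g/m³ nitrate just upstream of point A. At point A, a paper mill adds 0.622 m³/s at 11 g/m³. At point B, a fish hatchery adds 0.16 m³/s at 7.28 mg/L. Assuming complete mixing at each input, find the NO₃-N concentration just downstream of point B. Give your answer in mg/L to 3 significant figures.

After input A: C = (45·0.61 + 0.622·11) / 45.62 = 0.7517 mg/L.
After input B: C = (45.62·0.7517 + 0.16·7.28) / 45.78 = 0.7745 mg/L.

0.774 mg/L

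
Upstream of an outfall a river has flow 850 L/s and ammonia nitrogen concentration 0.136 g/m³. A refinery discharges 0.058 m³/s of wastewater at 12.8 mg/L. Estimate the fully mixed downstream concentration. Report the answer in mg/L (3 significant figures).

850 L/s = 0.85 m³/s.
Conservation of mass across the mixing zone: C = (0.058·12.8 + 0.85·0.136) / (0.058 + 0.85) = 0.858/0.908 = 0.9449 mg/L.

0.945 mg/L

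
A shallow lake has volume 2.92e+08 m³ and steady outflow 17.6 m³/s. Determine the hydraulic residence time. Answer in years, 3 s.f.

Q = 17.6 m³/s × 3.156e+07 s/yr = 5.554e+08 m³/yr.
Hydraulic residence time τ = V/Q = 2.92e+08/5.554e+08 = 0.5257 yr.

0.526 yr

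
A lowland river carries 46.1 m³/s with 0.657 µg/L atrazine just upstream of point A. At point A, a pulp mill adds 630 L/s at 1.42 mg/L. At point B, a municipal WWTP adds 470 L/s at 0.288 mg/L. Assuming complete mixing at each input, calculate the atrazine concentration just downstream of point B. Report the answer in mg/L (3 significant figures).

0.0225 mg/L

0.657 µg/L = 0.000657 mg/L.
630 L/s = 0.63 m³/s.
After input A: C = (46.1·0.000657 + 0.63·1.42) / 46.73 = 0.01979 mg/L.
470 L/s = 0.47 m³/s.
After input B: C = (46.73·0.01979 + 0.47·0.288) / 47.2 = 0.02246 mg/L.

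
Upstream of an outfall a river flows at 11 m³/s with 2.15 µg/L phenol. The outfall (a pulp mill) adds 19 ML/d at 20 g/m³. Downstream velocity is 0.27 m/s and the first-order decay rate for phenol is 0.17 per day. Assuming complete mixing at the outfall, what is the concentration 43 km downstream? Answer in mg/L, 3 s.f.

0.288 mg/L

19 ML/d = 0.2199 m³/s.
2.15 µg/L = 0.00215 mg/L.
After complete mixing, C₀ = (0.2199·20 + 11·0.00215) / 11.22 = 0.3941 mg/L.
Travel time t = 4.3e+04 m / 0.27 m/s = 1.593e+05 s = 1.843 d.
C = 0.3941·exp(−0.17·1.843) = 0.3941·0.731 = 0.2881 mg/L.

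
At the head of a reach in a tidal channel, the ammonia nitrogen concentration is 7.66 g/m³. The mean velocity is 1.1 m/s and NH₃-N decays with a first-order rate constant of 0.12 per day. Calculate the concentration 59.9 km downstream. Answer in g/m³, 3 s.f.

Travel time t = 59.9 km / 1.1 m/s = 5.99e+04/1.1 = 5.445e+04 s = 0.6303 d.
First-order decay: C = 7.66·exp(−0.12·0.6303) = 7.66·0.9272 = 7.102 g/m³.

7.10 g/m³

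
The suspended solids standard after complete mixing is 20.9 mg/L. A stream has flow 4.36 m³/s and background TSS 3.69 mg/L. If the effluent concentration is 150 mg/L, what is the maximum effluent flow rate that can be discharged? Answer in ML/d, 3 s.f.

50.2 ML/d

Mass balance at complete mixing: C_std·(Q_w + Q_r) = Q_w·C_e + Q_r·C_b.
Rearranging, Q_w = Q_r·(C_std − C_b)/(C_e − C_std) = 4.36·(20.9 − 3.69) / (150 − 20.9) = 0.5812 m³/s.
= 50.22 ML/d.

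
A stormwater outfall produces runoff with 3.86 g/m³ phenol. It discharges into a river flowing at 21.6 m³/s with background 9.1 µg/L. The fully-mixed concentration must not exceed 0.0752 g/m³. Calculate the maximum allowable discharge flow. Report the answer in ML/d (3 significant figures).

32.6 ML/d

9.1 µg/L = 0.0091 mg/L.
Mass balance at complete mixing: C_std·(Q_w + Q_r) = Q_w·C_e + Q_r·C_b.
Rearranging, Q_w = Q_r·(C_std − C_b)/(C_e − C_std) = 21.6·(0.0752 − 0.0091) / (3.86 − 0.0752) = 0.3772 m³/s.
= 32.59 ML/d.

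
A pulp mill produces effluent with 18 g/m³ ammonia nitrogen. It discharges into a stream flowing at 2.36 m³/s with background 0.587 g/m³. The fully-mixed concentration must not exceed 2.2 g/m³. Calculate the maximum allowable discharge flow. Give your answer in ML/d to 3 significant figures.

20.8 ML/d

Mass balance at complete mixing: C_std·(Q_w + Q_r) = Q_w·C_e + Q_r·C_b.
Rearranging, Q_w = Q_r·(C_std − C_b)/(C_e − C_std) = 2.36·(2.2 − 0.587) / (18 − 2.2) = 0.2409 m³/s.
= 20.82 ML/d.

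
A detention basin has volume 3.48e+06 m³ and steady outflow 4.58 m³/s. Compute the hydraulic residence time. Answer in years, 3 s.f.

Q = 4.58 m³/s × 3.156e+07 s/yr = 1.445e+08 m³/yr.
Hydraulic residence time τ = V/Q = 3.48e+06/1.445e+08 = 0.02408 yr.

0.0241 yr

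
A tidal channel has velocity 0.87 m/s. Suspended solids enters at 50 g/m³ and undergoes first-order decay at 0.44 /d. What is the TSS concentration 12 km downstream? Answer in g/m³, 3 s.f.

Travel time t = 12 km / 0.87 m/s = 1.2e+04/0.87 = 1.379e+04 s = 0.1596 d.
First-order decay: C = 50·exp(−0.44·0.1596) = 50·0.9322 = 46.61 g/m³.

46.6 g/m³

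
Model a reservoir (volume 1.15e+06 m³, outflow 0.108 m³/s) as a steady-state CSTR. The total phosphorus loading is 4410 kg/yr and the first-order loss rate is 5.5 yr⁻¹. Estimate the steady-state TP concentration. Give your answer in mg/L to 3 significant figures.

Outflow Q = 0.108 m³/s × 3.156e+07 s/yr = 3.408e+06 m³/yr.
Steady-state CSTR mass balance: W = Q·C + k·V·C, so C = W/(Q + kV).
Q + kV = 3.408e+06 + 5.5·1.15e+06 = 9.733e+06 m³/yr.
C = 4410/9.733e+06 = 0.0004531 kg/m³ = 0.4531 mg/L.

0.453 mg/L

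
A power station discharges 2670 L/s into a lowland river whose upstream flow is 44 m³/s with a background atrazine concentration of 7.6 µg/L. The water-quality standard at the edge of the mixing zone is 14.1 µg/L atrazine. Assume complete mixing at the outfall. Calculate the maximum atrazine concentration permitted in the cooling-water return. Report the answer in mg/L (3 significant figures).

2670 L/s = 2.67 m³/s.
7.6 µg/L = 0.0076 mg/L.
14.1 µg/L = 0.0141 mg/L.
Mass balance: 0.0141·46.67 = 2.67·Cₑ + 44·0.0076.
Cₑ = (0.658 − 0.3344) / 2.67 = 0.1212 mg/L.

0.121 mg/L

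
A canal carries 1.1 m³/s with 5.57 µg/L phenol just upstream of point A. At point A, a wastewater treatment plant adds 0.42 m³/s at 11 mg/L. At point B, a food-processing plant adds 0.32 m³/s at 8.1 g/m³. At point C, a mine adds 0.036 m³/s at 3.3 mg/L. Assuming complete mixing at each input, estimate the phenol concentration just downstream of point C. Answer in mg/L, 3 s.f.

5.57 µg/L = 0.00557 mg/L.
After input A: C = (1.1·0.00557 + 0.42·11) / 1.52 = 3.044 mg/L.
After input B: C = (1.52·3.044 + 0.32·8.1) / 1.84 = 3.923 mg/L.
After input C: C = (1.84·3.923 + 0.036·3.3) / 1.876 = 3.911 mg/L.

3.91 mg/L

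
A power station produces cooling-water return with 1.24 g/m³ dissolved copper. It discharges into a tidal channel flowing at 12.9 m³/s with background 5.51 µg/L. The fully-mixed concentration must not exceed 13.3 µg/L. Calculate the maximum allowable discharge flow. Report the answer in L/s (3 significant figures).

81.9 L/s

5.51 µg/L = 0.00551 mg/L.
13.3 µg/L = 0.0133 mg/L.
Mass balance at complete mixing: C_std·(Q_w + Q_r) = Q_w·C_e + Q_r·C_b.
Rearranging, Q_w = Q_r·(C_std − C_b)/(C_e − C_std) = 12.9·(0.0133 − 0.00551) / (1.24 − 0.0133) = 0.08192 m³/s.
= 81.92 L/s.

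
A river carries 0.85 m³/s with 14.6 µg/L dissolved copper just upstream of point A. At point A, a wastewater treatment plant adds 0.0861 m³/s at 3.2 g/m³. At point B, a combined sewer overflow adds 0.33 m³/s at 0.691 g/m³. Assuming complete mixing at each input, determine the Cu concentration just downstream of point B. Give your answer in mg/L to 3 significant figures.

14.6 µg/L = 0.0146 mg/L.
After input A: C = (0.85·0.0146 + 0.0861·3.2) / 0.9361 = 0.3076 mg/L.
After input B: C = (0.9361·0.3076 + 0.33·0.691) / 1.266 = 0.4075 mg/L.

0.408 mg/L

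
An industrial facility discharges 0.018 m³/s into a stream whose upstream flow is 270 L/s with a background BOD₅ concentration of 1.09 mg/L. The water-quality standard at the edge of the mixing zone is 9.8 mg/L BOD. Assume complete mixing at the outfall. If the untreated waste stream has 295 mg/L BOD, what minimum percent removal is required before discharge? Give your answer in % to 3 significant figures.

52.4 %

270 L/s = 0.27 m³/s.
Mass balance: 9.8·0.288 = 0.018·Cₑ + 0.27·1.09.
Cₑ = (2.822 − 0.2943) / 0.018 = 140.5 mg/L.
Required removal = 1 − 140.5/295 = 52.39 %.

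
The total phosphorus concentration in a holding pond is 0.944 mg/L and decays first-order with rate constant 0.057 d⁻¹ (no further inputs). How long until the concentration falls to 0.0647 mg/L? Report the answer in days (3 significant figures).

47.0 d

t = ln(C₀/C)/k = ln(0.944/0.0647)/0.057 = 2.68/0.057 = 47.02 d.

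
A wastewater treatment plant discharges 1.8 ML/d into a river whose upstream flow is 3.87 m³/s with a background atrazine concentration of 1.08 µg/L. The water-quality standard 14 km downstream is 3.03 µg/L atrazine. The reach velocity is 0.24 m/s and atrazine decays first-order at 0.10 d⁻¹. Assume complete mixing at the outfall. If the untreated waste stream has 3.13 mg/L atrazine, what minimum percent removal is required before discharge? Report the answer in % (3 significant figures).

87.1 %

1.8 ML/d = 0.02083 m³/s.
1.08 µg/L = 0.00108 mg/L.
3.03 µg/L = 0.00303 mg/L.
Travel time to the compliance point: t = 1.4e+04/0.24 = 5.833e+04 s = 0.6752 d; decay factor exp(−0.10·0.6752) = 0.9347.
So the concentration just after mixing may be at most 0.00303/0.9347 = 0.003242 mg/L.
Mass balance: 0.003242·3.891 = 0.02083·Cₑ + 3.87·0.00108.
Cₑ = (0.01261 − 0.00418) / 0.02083 = 0.4048 mg/L.
Required removal = 1 − 0.4048/3.13 = 87.07 %.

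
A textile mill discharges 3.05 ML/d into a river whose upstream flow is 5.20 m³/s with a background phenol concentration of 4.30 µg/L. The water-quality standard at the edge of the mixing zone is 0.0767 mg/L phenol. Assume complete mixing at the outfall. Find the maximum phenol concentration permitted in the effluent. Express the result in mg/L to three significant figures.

10.7 mg/L

3.05 ML/d = 0.0353 m³/s.
4.30 µg/L = 0.0043 mg/L.
Mass balance: 0.0767·5.235 = 0.0353·Cₑ + 5.2·0.0043.
Cₑ = (0.4015 − 0.02236) / 0.0353 = 10.74 mg/L.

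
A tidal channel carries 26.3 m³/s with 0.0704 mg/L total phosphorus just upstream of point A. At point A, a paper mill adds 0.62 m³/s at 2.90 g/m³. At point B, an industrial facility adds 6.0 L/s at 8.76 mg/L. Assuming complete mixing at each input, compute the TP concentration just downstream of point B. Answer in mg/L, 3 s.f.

0.137 mg/L

After input A: C = (26.3·0.0704 + 0.62·2.9) / 26.92 = 0.1356 mg/L.
6.0 L/s = 0.006 m³/s.
After input B: C = (26.92·0.1356 + 0.006·8.76) / 26.93 = 0.1375 mg/L.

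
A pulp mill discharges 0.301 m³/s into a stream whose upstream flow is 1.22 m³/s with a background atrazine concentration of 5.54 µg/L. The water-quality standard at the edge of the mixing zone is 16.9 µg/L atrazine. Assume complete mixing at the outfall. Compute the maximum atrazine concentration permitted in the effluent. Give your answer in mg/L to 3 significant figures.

5.54 µg/L = 0.00554 mg/L.
16.9 µg/L = 0.0169 mg/L.
Mass balance: 0.0169·1.521 = 0.301·Cₑ + 1.22·0.00554.
Cₑ = (0.0257 − 0.006759) / 0.301 = 0.06294 mg/L.

0.0629 mg/L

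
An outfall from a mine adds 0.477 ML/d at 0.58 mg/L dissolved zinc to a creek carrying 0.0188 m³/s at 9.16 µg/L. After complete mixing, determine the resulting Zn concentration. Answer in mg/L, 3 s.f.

0.477 ML/d = 0.005521 m³/s.
9.16 µg/L = 0.00916 mg/L.
Flow-weighted mixing gives C = (0.005521·0.58 + 0.0188·0.00916) / (0.005521 + 0.0188) = 0.003374/0.02432 = 0.1387 mg/L.

0.139 mg/L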